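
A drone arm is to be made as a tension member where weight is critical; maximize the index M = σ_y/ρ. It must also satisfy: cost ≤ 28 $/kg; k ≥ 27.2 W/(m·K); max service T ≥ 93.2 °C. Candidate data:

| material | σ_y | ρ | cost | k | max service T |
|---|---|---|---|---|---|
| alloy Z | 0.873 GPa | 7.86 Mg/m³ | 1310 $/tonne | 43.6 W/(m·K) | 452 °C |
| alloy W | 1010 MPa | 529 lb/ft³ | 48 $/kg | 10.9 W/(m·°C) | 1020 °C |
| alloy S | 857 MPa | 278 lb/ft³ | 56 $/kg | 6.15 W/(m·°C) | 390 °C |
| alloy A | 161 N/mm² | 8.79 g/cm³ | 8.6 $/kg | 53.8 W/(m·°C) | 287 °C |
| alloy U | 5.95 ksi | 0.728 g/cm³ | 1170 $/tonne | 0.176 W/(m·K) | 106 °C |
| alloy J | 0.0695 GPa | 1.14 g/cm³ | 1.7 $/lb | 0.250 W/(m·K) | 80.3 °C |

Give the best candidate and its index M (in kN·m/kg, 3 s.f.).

Screen on constraints: cost ≤ 28 $/kg; k ≥ 27.2 W/(m·K); max service T ≥ 93.2 °C. Survivors: alloy Z, alloy A.
Normalizing units and computing the index:
  alloy Z: σ_y = 873.0 MPa, ρ = 7860 kg/m³
  alloy A: σ_y = 161.0 MPa, ρ = 8790 kg/m³
  alloy Z: M = 111 kN·m/kg
  alloy A: M = 18.3 kN·m/kg
Highest index: alloy Z.

alloy Z, M = 111 kN·m/kg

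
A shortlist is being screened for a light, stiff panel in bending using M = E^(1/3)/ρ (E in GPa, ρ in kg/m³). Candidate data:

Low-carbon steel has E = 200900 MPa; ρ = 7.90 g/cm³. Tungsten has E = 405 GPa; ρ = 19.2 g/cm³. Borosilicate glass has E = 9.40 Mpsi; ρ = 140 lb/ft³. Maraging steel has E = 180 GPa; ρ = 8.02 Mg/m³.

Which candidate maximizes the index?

borosilicate glass

In SI units:
  low-carbon steel: E = 200.9 GPa, ρ = 7900 kg/m³
  tungsten: E = 405.0 GPa, ρ = 19200 kg/m³
  borosilicate glass: E = 64.81 GPa, ρ = 2243 kg/m³
  maraging steel: E = 180.0 GPa, ρ = 8020 kg/m³
  borosilicate glass: M = 1.79×10⁻³
  low-carbon steel: M = 0.741×10⁻³
  maraging steel: M = 0.704×10⁻³
  tungsten: M = 0.385×10⁻³
The maximum is for borosilicate glass.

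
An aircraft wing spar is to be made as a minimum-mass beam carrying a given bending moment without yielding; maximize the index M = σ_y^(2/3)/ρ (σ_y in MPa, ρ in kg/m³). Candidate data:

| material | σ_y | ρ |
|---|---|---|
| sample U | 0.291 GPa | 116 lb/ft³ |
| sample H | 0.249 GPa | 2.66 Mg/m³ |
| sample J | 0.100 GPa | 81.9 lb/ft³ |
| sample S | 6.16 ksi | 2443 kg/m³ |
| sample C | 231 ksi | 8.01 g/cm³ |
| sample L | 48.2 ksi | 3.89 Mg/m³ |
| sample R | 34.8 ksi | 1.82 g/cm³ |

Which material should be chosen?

Normalizing units and computing the index:
  sample U: σ_y = 291.0 MPa, ρ = 1858 kg/m³
  sample H: σ_y = 249.0 MPa, ρ = 2660 kg/m³
  sample J: σ_y = 100.0 MPa, ρ = 1312 kg/m³
  sample S: σ_y = 42.47 MPa, ρ = 2443 kg/m³
  sample C: σ_y = 1593 MPa, ρ = 8010 kg/m³
  sample L: σ_y = 332.3 MPa, ρ = 3890 kg/m³
  sample R: σ_y = 239.9 MPa, ρ = 1820 kg/m³
  sample U: M = 23.6×10⁻³
  sample R: M = 21.2×10⁻³
  sample C: M = 17.0×10⁻³
  sample J: M = 16.4×10⁻³
  sample H: M = 14.9×10⁻³
  sample L: M = 12.3×10⁻³
  sample S: M = 4.98×10⁻³
The maximum is for sample U.

sample U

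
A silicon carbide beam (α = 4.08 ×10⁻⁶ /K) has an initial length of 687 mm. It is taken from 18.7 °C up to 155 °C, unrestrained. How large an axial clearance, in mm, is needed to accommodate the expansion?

ΔT = 155 − 18.7 = 136.3 K.
ΔL = α·L₀·ΔT = 4.08×10⁻⁶ × 687 mm × 136.3 K = 0.382 mm.

0.382 mm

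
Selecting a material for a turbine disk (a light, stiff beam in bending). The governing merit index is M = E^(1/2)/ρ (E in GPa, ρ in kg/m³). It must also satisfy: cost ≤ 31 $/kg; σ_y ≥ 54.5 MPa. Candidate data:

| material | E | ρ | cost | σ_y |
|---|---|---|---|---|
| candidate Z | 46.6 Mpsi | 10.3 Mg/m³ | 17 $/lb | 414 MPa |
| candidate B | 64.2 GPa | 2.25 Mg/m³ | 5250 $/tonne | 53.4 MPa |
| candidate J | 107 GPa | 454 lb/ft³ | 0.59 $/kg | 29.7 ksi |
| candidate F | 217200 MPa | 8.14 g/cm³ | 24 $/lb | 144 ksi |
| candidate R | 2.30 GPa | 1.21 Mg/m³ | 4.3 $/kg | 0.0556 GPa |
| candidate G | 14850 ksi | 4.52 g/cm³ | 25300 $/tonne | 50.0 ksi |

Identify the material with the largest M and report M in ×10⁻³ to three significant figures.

candidate G, M = 2.24×10⁻³

Screen on constraints: cost ≤ 31 $/kg; σ_y ≥ 54.5 MPa. Survivors: candidate J, candidate R, candidate G.
Convert each candidate to consistent units, then evaluate M:
  candidate J: E = 107.0 GPa, ρ = 7272 kg/m³
  candidate R: E = 2.300 GPa, ρ = 1210 kg/m³
  candidate G: E = 102.4 GPa, ρ = 4520 kg/m³
  candidate G: M = 2.24×10⁻³
  candidate J: M = 1.42×10⁻³
  candidate R: M = 1.25×10⁻³
The maximum is for candidate G.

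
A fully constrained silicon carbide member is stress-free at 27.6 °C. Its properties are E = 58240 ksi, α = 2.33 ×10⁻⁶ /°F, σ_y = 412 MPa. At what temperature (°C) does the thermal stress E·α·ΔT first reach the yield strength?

272 °C

E = 58240 ksi = 401.6 GPa.
α = 2.33×10⁻⁶/°F × 9/5 = 4.19×10⁻⁶/K.
E·α·ΔT = 412.0 MPa ⇒ ΔT = 412.0 / (401.6×10³ × 4.19×10⁻⁶) = 244.6 K.
T = 27.6 + 244.6 = 272.2 °C.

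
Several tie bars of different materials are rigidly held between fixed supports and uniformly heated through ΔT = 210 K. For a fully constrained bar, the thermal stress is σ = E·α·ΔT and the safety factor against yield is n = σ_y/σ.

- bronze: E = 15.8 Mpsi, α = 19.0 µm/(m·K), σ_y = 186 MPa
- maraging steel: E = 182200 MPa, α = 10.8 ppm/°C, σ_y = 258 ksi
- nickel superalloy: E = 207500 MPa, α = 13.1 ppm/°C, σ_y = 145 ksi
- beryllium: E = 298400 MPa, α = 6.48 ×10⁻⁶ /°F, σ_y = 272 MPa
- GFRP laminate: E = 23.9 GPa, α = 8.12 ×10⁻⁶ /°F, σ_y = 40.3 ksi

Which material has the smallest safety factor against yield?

beryllium

In consistent units (E in GPa, α in ×10⁻⁶/K, σ_y in MPa):
  bronze: E = 108.9, α = 19.0, σ_y = 186.0 → σ = 435 MPa, n = 0.428
  maraging steel: E = 182.2, α = 10.8, σ_y = 1779 → σ = 413 MPa, n = 4.30
  nickel superalloy: E = 207.5, α = 13.1, σ_y = 999.7 → σ = 571 MPa, n = 1.75
  beryllium: E = 298.4, α = 11.7, σ_y = 272.0 → σ = 731 MPa, n = 0.372
  GFRP laminate: E = 23.90, α = 14.6, σ_y = 277.9 → σ = 73.4 MPa, n = 3.79
Beryllium has the lowest safety factor, n = 0.372.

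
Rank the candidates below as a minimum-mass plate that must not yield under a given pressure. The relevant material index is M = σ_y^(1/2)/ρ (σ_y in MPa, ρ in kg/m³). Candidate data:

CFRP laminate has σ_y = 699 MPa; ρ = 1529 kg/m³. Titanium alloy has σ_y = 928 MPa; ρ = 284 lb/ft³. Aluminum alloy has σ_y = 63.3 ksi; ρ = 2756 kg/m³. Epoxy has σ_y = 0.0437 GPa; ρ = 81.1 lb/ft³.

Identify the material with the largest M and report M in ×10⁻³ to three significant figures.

CFRP laminate, M = 17.3×10⁻³

Normalizing units and computing the index:
  CFRP laminate: σ_y = 699.0 MPa, ρ = 1529 kg/m³
  titanium alloy: σ_y = 928.0 MPa, ρ = 4549 kg/m³
  aluminum alloy: σ_y = 436.4 MPa, ρ = 2756 kg/m³
  epoxy: σ_y = 43.70 MPa, ρ = 1299 kg/m³
  CFRP laminate: M = 17.3×10⁻³
  aluminum alloy: M = 7.58×10⁻³
  titanium alloy: M = 6.70×10⁻³
  epoxy: M = 5.09×10⁻³
Highest index: CFRP laminate.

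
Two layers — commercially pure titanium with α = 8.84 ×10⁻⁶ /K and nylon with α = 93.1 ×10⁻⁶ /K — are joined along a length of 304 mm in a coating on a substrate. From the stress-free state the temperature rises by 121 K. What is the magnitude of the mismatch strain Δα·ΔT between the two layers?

Δα = |8.84 − 93.1|×10⁻⁶/K = 84.3×10⁻⁶/K.
Mismatch strain = Δα·ΔT = 84.3×10⁻⁶ × 121.0 = 0.0102.

0.0102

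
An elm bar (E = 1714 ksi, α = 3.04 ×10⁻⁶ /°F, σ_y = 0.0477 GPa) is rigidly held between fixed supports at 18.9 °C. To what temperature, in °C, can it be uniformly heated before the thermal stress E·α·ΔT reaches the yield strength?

757 °C

E = 1714 ksi = 11.82 GPa.
α = 3.04×10⁻⁶/°F × 9/5 = 5.47×10⁻⁶/K.
σ_y = 0.0477 GPa = 47.70 MPa.
E·α·ΔT = 47.70 MPa ⇒ ΔT = 47.70 / (11.82×10³ × 5.47×10⁻⁶) = 737.6 K.
T = 18.9 + 737.6 = 756.5 °C.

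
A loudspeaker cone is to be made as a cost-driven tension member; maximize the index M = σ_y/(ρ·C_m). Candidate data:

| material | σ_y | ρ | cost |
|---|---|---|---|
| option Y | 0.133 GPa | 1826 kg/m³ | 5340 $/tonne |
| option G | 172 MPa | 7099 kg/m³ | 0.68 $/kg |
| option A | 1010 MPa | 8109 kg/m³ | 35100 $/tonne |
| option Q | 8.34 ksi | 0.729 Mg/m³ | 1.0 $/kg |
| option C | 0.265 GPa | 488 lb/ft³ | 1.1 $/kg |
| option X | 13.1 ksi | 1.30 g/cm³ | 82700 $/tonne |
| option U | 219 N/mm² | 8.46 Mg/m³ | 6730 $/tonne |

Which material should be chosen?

In SI units:
  option Y: σ_y = 133.0 MPa, ρ = 1826 kg/m³, cost = 5.340 $/kg
  option G: σ_y = 172.0 MPa, ρ = 7099 kg/m³, cost = 0.6800 $/kg
  option A: σ_y = 1010 MPa, ρ = 8109 kg/m³, cost = 35.10 $/kg
  option Q: σ_y = 57.50 MPa, ρ = 729.0 kg/m³, cost = 1.000 $/kg
  option C: σ_y = 265.0 MPa, ρ = 7817 kg/m³, cost = 1.100 $/kg
  option X: σ_y = 90.32 MPa, ρ = 1300 kg/m³, cost = 82.70 $/kg
  option U: σ_y = 219.0 MPa, ρ = 8460 kg/m³, cost = 6.730 $/kg
  option Q: M = 78.9 kN·m per $
  option G: M = 35.6 kN·m per $
  option C: M = 30.8 kN·m per $
  option Y: M = 13.6 kN·m per $
  option U: M = 3.85 kN·m per $
  option A: M = 3.55 kN·m per $
  option X: M = 0.840 kN·m per $
The maximum is for option Q.

option Q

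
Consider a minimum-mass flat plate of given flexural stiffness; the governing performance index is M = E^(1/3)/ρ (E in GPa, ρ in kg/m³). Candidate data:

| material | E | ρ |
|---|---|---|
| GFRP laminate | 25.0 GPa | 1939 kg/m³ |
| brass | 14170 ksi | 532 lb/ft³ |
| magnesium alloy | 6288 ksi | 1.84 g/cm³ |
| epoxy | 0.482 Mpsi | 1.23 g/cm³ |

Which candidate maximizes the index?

magnesium alloy

Putting every candidate on a common basis:
  GFRP laminate: E = 25.00 GPa, ρ = 1939 kg/m³
  brass: E = 97.70 GPa, ρ = 8522 kg/m³
  magnesium alloy: E = 43.35 GPa, ρ = 1840 kg/m³
  epoxy: E = 3.323 GPa, ρ = 1230 kg/m³
  magnesium alloy: M = 1.91×10⁻³
  GFRP laminate: M = 1.51×10⁻³
  epoxy: M = 1.21×10⁻³
  brass: M = 0.540×10⁻³
Highest index: magnesium alloy.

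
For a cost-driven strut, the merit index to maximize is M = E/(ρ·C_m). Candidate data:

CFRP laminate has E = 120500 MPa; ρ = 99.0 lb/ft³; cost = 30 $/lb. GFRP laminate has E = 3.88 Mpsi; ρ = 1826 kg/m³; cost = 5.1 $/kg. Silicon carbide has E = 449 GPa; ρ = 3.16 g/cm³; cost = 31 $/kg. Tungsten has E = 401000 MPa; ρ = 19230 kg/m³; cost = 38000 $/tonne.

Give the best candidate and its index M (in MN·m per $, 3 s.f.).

silicon carbide, M = 4.58 MN·m per $

Putting every candidate on a common basis:
  CFRP laminate: E = 120.5 GPa, ρ = 1586 kg/m³, cost = 66.14 $/kg
  GFRP laminate: E = 26.75 GPa, ρ = 1826 kg/m³, cost = 5.100 $/kg
  silicon carbide: E = 449.0 GPa, ρ = 3160 kg/m³, cost = 31.00 $/kg
  tungsten: E = 401.0 GPa, ρ = 19230 kg/m³, cost = 38.00 $/kg
  silicon carbide: M = 4.58 MN·m per $
  GFRP laminate: M = 2.87 MN·m per $
  CFRP laminate: M = 1.15 MN·m per $
  tungsten: M = 0.549 MN·m per $
Silicon carbide ranks first.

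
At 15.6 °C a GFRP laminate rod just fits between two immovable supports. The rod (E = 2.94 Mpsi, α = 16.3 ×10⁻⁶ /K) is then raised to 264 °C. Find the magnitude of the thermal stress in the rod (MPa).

E = 2.94 Mpsi = 20.27 GPa.
ΔT = 248.4 K. Constrained thermal stress σ = E·α·ΔT = 20.27×10³ MPa × 16.3×10⁻⁶ × 248.4 = 82.1 MPa (compressive).

82.1 MPa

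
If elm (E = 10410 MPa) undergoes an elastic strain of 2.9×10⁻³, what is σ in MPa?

30.2 MPa

E = 10410 MPa = 10.41 GPa.
σ = E·ε = 10410 MPa × 2.9×10⁻³ = 30.2 MPa.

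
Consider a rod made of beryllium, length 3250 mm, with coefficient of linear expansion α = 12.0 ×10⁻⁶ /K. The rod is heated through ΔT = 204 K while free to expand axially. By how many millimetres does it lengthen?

ΔL = α·L₀·ΔT = 12.0×10⁻⁶ × 3250 mm × 204.0 K = 7.96 mm.

7.96 mm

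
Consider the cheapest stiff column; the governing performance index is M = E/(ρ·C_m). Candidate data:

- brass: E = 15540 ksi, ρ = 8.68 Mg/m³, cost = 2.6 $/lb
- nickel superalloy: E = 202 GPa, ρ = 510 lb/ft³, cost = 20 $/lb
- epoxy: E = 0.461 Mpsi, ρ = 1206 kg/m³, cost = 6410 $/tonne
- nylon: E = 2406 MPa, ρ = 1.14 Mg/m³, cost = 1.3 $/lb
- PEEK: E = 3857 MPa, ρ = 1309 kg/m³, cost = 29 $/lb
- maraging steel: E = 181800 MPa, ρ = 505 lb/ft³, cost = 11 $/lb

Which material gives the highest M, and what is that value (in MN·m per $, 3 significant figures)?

brass, M = 2.15 MN·m per $

Putting every candidate on a common basis:
  brass: E = 107.1 GPa, ρ = 8680 kg/m³, cost = 5.732 $/kg
  nickel superalloy: E = 202.0 GPa, ρ = 8169 kg/m³, cost = 44.09 $/kg
  epoxy: E = 3.178 GPa, ρ = 1206 kg/m³, cost = 6.410 $/kg
  nylon: E = 2.406 GPa, ρ = 1140 kg/m³, cost = 2.866 $/kg
  PEEK: E = 3.857 GPa, ρ = 1309 kg/m³, cost = 63.93 $/kg
  maraging steel: E = 181.8 GPa, ρ = 8089 kg/m³, cost = 24.25 $/kg
  brass: M = 2.15 MN·m per $
  maraging steel: M = 0.927 MN·m per $
  nylon: M = 0.736 MN·m per $
  nickel superalloy: M = 0.561 MN·m per $
  epoxy: M = 0.411 MN·m per $
  PEEK: M = 0.0461 MN·m per $
The maximum is for brass.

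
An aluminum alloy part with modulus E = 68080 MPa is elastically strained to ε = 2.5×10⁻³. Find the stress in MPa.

170 MPa

E = 68080 MPa = 68.08 GPa.
σ = E·ε = 68080 MPa × 2.5×10⁻³ = 170 MPa.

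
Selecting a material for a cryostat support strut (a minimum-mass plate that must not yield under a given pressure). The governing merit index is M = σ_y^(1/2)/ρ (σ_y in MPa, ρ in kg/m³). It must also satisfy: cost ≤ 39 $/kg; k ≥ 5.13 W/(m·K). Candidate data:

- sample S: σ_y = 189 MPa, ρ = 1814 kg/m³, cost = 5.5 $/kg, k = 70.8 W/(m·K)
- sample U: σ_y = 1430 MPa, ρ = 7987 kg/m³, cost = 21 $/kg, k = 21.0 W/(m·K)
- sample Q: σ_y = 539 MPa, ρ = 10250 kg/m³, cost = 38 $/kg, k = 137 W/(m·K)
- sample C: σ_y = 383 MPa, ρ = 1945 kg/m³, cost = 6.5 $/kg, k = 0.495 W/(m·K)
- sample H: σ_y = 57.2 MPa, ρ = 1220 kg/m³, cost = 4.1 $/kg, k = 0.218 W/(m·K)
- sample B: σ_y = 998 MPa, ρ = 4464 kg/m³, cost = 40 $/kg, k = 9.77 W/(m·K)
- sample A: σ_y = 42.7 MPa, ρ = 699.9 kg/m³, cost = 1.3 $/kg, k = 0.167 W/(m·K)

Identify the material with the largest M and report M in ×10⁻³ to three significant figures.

sample S, M = 7.58×10⁻³

Screen on constraints: cost ≤ 39 $/kg; k ≥ 5.13 W/(m·K). Survivors: sample S, sample U, sample Q.
Per-candidate index values:
  sample S: M = 7.58×10⁻³
  sample U: M = 4.73×10⁻³
  sample Q: M = 2.27×10⁻³
Highest index: sample S.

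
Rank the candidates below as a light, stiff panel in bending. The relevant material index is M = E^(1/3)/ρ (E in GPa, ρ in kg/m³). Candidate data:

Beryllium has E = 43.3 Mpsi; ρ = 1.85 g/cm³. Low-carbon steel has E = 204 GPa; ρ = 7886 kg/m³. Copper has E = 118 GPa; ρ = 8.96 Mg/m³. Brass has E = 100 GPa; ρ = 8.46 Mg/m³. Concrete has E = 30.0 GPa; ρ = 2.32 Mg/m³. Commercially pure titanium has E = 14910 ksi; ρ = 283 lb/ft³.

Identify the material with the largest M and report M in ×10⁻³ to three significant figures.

beryllium, M = 3.61×10⁻³

After converting to SI:
  beryllium: E = 298.5 GPa, ρ = 1850 kg/m³
  low-carbon steel: E = 204.0 GPa, ρ = 7886 kg/m³
  copper: E = 118.0 GPa, ρ = 8960 kg/m³
  brass: E = 100.0 GPa, ρ = 8460 kg/m³
  concrete: E = 30.00 GPa, ρ = 2320 kg/m³
  commercially pure titanium: E = 102.8 GPa, ρ = 4533 kg/m³
  beryllium: M = 3.61×10⁻³
  concrete: M = 1.34×10⁻³
  commercially pure titanium: M = 1.03×10⁻³
  low-carbon steel: M = 0.746×10⁻³
  brass: M = 0.549×10⁻³
  copper: M = 0.547×10⁻³
The maximum is for beryllium.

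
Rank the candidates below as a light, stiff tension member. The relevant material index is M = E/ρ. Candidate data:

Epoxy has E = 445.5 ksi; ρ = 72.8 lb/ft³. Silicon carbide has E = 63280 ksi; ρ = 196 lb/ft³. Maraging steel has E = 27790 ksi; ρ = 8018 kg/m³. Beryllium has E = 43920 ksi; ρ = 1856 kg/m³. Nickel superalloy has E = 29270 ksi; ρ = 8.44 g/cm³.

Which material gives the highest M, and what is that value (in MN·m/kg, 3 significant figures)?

beryllium, M = 163 MN·m/kg

After converting to SI:
  epoxy: E = 3.072 GPa, ρ = 1166 kg/m³
  silicon carbide: E = 436.3 GPa, ρ = 3140 kg/m³
  maraging steel: E = 191.6 GPa, ρ = 8018 kg/m³
  beryllium: E = 302.8 GPa, ρ = 1856 kg/m³
  nickel superalloy: E = 201.8 GPa, ρ = 8440 kg/m³
  beryllium: M = 163 MN·m/kg
  silicon carbide: M = 139 MN·m/kg
  nickel superalloy: M = 23.9 MN·m/kg
  maraging steel: M = 23.9 MN·m/kg
  epoxy: M = 2.63 MN·m/kg
The maximum is for beryllium.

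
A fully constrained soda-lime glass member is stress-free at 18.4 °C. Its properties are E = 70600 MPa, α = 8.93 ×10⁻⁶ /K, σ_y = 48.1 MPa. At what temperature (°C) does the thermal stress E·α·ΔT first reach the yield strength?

94.7 °C

E = 70600 MPa = 70.60 GPa.
E·α·ΔT = 48.10 MPa ⇒ ΔT = 48.10 / (70.60×10³ × 8.93×10⁻⁶) = 76.29 K.
T = 18.4 + 76.29 = 94.69 °C.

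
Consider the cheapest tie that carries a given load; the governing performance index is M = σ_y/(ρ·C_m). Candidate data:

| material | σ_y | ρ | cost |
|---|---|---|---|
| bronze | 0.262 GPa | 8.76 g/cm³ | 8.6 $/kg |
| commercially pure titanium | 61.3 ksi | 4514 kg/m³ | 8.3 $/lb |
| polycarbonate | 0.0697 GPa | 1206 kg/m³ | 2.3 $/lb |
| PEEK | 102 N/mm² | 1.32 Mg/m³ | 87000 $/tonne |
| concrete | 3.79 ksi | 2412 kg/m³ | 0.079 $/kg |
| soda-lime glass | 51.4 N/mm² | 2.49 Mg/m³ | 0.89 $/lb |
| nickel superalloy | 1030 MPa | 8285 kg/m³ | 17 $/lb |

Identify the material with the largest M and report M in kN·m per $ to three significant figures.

concrete, M = 137 kN·m per $

Putting every candidate on a common basis:
  bronze: σ_y = 262.0 MPa, ρ = 8760 kg/m³, cost = 8.600 $/kg
  commercially pure titanium: σ_y = 422.6 MPa, ρ = 4514 kg/m³, cost = 18.30 $/kg
  polycarbonate: σ_y = 69.70 MPa, ρ = 1206 kg/m³, cost = 5.071 $/kg
  PEEK: σ_y = 102.0 MPa, ρ = 1320 kg/m³, cost = 87.00 $/kg
  concrete: σ_y = 26.13 MPa, ρ = 2412 kg/m³, cost = 0.07900 $/kg
  soda-lime glass: σ_y = 51.40 MPa, ρ = 2490 kg/m³, cost = 1.962 $/kg
  nickel superalloy: σ_y = 1030 MPa, ρ = 8285 kg/m³, cost = 37.48 $/kg
  concrete: M = 137 kN·m per $
  polycarbonate: M = 11.4 kN·m per $
  soda-lime glass: M = 10.5 kN·m per $
  commercially pure titanium: M = 5.12 kN·m per $
  bronze: M = 3.48 kN·m per $
  nickel superalloy: M = 3.32 kN·m per $
  PEEK: M = 0.888 kN·m per $
Highest index: concrete.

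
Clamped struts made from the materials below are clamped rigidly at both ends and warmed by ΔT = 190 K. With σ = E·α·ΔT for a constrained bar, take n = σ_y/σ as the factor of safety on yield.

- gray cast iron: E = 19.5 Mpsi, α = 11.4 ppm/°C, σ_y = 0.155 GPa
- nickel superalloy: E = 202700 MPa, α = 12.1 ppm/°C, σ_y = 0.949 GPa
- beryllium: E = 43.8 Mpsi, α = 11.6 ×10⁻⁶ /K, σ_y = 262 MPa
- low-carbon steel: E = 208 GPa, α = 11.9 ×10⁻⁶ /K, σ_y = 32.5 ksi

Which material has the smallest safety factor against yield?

beryllium

Per material, after unit conversion:
  gray cast iron: E = 134.4, α = 11.4, σ_y = 155.0 → σ = 291 MPa, n = 0.532
  nickel superalloy: E = 202.7, α = 12.1, σ_y = 949.0 → σ = 466 MPa, n = 2.04
  beryllium: E = 302.0, α = 11.6, σ_y = 262.0 → σ = 666 MPa, n = 0.394
  low-carbon steel: E = 208.0, α = 11.9, σ_y = 224.1 → σ = 470 MPa, n = 0.476
The minimum is beryllium at n = 0.394.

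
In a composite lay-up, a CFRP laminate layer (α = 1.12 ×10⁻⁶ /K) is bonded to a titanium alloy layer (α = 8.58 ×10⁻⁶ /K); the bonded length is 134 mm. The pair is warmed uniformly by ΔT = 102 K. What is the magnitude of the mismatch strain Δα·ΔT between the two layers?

Δα = |1.12 − 8.58|×10⁻⁶/K = 7.46×10⁻⁶/K.
Mismatch strain = Δα·ΔT = 7.46×10⁻⁶ × 102.0 = 7.61×10⁻⁴.

7.61×10⁻⁴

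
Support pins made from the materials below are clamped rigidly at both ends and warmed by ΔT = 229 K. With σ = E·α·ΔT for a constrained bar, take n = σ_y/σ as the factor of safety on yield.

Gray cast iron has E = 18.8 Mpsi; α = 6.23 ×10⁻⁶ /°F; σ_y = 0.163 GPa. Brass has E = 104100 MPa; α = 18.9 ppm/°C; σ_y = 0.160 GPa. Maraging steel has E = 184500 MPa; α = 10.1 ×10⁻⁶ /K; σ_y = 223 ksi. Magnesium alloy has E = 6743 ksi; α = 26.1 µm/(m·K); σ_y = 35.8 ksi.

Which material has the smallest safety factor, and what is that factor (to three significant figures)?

Per material, after unit conversion:
  gray cast iron: E = 129.6, α = 11.2, σ_y = 163.0 → σ = 333 MPa, n = 0.490
  brass: E = 104.1, α = 18.9, σ_y = 160.0 → σ = 451 MPa, n = 0.355
  maraging steel: E = 184.5, α = 10.1, σ_y = 1538 → σ = 427 MPa, n = 3.60
  magnesium alloy: E = 46.49, α = 26.1, σ_y = 246.8 → σ = 278 MPa, n = 0.888
The minimum is brass at n = 0.355.

brass, n = 0.355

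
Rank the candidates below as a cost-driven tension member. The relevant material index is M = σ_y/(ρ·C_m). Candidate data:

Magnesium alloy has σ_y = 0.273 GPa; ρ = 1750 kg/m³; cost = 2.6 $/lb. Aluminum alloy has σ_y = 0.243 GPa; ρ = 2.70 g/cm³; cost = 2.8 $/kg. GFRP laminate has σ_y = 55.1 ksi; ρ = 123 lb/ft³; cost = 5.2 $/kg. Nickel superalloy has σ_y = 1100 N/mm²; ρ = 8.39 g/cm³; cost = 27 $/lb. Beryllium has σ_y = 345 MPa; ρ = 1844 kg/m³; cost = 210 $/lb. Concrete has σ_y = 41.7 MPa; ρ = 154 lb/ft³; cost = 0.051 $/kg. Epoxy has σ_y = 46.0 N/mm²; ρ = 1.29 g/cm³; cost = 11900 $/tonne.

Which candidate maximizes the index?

concrete

Convert each candidate to consistent units, then evaluate M:
  magnesium alloy: σ_y = 273.0 MPa, ρ = 1750 kg/m³, cost = 5.732 $/kg
  aluminum alloy: σ_y = 243.0 MPa, ρ = 2700 kg/m³, cost = 2.800 $/kg
  GFRP laminate: σ_y = 379.9 MPa, ρ = 1970 kg/m³, cost = 5.200 $/kg
  nickel superalloy: σ_y = 1100 MPa, ρ = 8390 kg/m³, cost = 59.52 $/kg
  beryllium: σ_y = 345.0 MPa, ρ = 1844 kg/m³, cost = 463.0 $/kg
  concrete: σ_y = 41.70 MPa, ρ = 2467 kg/m³, cost = 0.05100 $/kg
  epoxy: σ_y = 46.00 MPa, ρ = 1290 kg/m³, cost = 11.90 $/kg
  concrete: M = 331 kN·m per $
  GFRP laminate: M = 37.1 kN·m per $
  aluminum alloy: M = 32.1 kN·m per $
  magnesium alloy: M = 27.2 kN·m per $
  epoxy: M = 3.00 kN·m per $
  nickel superalloy: M = 2.20 kN·m per $
  beryllium: M = 0.404 kN·m per $
Concrete ranks first.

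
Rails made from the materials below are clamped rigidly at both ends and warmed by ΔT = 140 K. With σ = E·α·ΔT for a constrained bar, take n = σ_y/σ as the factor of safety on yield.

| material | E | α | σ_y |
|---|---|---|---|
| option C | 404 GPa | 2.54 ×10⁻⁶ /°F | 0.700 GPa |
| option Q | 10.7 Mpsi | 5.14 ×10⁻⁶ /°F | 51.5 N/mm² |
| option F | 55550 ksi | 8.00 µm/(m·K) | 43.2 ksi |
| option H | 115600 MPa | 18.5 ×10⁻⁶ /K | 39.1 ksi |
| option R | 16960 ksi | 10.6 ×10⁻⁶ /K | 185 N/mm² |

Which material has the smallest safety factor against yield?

option Q

With everything in SI (GPa, ×10⁻⁶/K, MPa):
  option C: E = 404.0, α = 4.57, σ_y = 700.0 → σ = 259 MPa, n = 2.71
  option Q: E = 73.77, α = 9.25, σ_y = 51.50 → σ = 95.6 MPa, n = 0.539
  option F: E = 383.0, α = 8.00, σ_y = 297.9 → σ = 429 MPa, n = 0.694
  option H: E = 115.6, α = 18.5, σ_y = 269.6 → σ = 299 MPa, n = 0.900
  option R: E = 116.9, α = 10.6, σ_y = 185.0 → σ = 174 MPa, n = 1.07
Smallest n: option Q with n = 0.539.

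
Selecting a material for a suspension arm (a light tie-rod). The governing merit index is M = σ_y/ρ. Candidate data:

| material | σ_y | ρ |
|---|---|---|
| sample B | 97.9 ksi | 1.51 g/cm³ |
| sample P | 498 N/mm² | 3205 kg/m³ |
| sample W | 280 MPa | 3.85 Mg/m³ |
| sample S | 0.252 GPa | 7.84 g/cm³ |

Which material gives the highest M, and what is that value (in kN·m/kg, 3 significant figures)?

sample B, M = 447 kN·m/kg

Convert each candidate to consistent units, then evaluate M:
  sample B: σ_y = 675.0 MPa, ρ = 1510 kg/m³
  sample P: σ_y = 498.0 MPa, ρ = 3205 kg/m³
  sample W: σ_y = 280.0 MPa, ρ = 3850 kg/m³
  sample S: σ_y = 252.0 MPa, ρ = 7840 kg/m³
  sample B: M = 447 kN·m/kg
  sample P: M = 155 kN·m/kg
  sample W: M = 72.7 kN·m/kg
  sample S: M = 32.1 kN·m/kg
The maximum is for sample B.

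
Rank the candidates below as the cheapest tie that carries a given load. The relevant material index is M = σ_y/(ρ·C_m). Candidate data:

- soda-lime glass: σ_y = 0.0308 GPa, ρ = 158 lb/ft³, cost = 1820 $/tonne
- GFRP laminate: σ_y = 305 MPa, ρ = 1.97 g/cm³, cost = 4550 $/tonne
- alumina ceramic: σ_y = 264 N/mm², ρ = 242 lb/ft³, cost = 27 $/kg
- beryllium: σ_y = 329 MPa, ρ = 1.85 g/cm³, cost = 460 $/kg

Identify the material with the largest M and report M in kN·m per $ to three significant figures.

Putting every candidate on a common basis:
  soda-lime glass: σ_y = 30.80 MPa, ρ = 2531 kg/m³, cost = 1.820 $/kg
  GFRP laminate: σ_y = 305.0 MPa, ρ = 1970 kg/m³, cost = 4.550 $/kg
  alumina ceramic: σ_y = 264.0 MPa, ρ = 3876 kg/m³, cost = 27.00 $/kg
  beryllium: σ_y = 329.0 MPa, ρ = 1850 kg/m³, cost = 460.0 $/kg
  GFRP laminate: M = 34.0 kN·m per $
  soda-lime glass: M = 6.69 kN·m per $
  alumina ceramic: M = 2.52 kN·m per $
  beryllium: M = 0.387 kN·m per $
GFRP laminate has the largest M.

GFRP laminate, M = 34.0 kN·m per $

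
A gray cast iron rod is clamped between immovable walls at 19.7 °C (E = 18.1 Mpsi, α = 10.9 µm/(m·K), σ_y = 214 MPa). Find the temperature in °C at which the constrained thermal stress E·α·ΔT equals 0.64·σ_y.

E = 18.1 Mpsi = 124.8 GPa.
E·α·ΔT = 137.0 MPa ⇒ ΔT = 137.0 / (124.8×10³ × 10.9×10⁻⁶) = 100.7 K.
T = 19.7 + 100.7 = 120.4 °C.

120 °C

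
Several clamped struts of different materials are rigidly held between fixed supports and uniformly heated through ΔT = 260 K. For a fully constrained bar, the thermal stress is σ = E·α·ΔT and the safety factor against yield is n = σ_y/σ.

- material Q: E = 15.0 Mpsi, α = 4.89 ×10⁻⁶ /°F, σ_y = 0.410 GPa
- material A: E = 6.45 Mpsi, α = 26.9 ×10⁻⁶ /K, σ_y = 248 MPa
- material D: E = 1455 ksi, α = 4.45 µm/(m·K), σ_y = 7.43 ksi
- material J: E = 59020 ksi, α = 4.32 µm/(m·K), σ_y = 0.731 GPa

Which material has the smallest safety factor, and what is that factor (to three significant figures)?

material A, n = 0.797

In consistent units (E in GPa, α in ×10⁻⁶/K, σ_y in MPa):
  material Q: E = 103.4, α = 8.80, σ_y = 410.0 → σ = 237 MPa, n = 1.73
  material A: E = 44.47, α = 26.9, σ_y = 248.0 → σ = 311 MPa, n = 0.797
  material D: E = 10.03, α = 4.45, σ_y = 51.23 → σ = 11.6 MPa, n = 4.41
  material J: E = 406.9, α = 4.32, σ_y = 731.0 → σ = 457 MPa, n = 1.60
Smallest n: material A with n = 0.797.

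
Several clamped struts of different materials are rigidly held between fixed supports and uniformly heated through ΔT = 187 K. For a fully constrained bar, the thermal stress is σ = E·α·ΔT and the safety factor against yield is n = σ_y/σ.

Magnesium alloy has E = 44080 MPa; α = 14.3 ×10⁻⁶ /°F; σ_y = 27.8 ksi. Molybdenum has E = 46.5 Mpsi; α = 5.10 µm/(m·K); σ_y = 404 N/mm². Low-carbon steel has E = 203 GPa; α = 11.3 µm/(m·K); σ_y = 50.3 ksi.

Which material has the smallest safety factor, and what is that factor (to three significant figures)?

low-carbon steel, n = 0.808

In consistent units (E in GPa, α in ×10⁻⁶/K, σ_y in MPa):
  magnesium alloy: E = 44.08, α = 25.7, σ_y = 191.7 → σ = 212 MPa, n = 0.903
  molybdenum: E = 320.6, α = 5.10, σ_y = 404.0 → σ = 306 MPa, n = 1.32
  low-carbon steel: E = 203.0, α = 11.3, σ_y = 346.8 → σ = 429 MPa, n = 0.808
Smallest n: low-carbon steel with n = 0.808.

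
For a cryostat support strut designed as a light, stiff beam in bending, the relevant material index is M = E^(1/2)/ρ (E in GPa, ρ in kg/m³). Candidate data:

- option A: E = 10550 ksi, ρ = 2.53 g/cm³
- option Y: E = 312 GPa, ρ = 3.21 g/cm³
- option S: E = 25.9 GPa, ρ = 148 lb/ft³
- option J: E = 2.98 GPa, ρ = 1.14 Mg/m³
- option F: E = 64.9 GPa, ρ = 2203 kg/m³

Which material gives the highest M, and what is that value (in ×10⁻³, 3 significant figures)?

In SI units:
  option A: E = 72.74 GPa, ρ = 2530 kg/m³
  option Y: E = 312.0 GPa, ρ = 3210 kg/m³
  option S: E = 25.90 GPa, ρ = 2371 kg/m³
  option J: E = 2.980 GPa, ρ = 1140 kg/m³
  option F: E = 64.90 GPa, ρ = 2203 kg/m³
  option Y: M = 5.50×10⁻³
  option F: M = 3.66×10⁻³
  option A: M = 3.37×10⁻³
  option S: M = 2.15×10⁻³
  option J: M = 1.51×10⁻³
The maximum is for option Y.

option Y, M = 5.50×10⁻³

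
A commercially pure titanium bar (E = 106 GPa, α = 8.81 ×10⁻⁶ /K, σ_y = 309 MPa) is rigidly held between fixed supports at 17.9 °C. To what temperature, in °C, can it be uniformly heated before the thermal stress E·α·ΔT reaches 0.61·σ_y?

E·α·ΔT = 188.5 MPa ⇒ ΔT = 188.5 / (106.0×10³ × 8.81×10⁻⁶) = 201.8 K.
T = 17.9 + 201.8 = 219.7 °C.

220 °C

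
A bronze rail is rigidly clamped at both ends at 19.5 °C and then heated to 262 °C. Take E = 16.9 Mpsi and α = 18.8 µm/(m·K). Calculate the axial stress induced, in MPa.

531 MPa

E = 16.9 Mpsi = 116.5 GPa.
ΔT = 242.5 K. Constrained thermal stress σ = E·α·ΔT = 116.5×10³ MPa × 18.8×10⁻⁶ × 242.5 = 531 MPa (compressive).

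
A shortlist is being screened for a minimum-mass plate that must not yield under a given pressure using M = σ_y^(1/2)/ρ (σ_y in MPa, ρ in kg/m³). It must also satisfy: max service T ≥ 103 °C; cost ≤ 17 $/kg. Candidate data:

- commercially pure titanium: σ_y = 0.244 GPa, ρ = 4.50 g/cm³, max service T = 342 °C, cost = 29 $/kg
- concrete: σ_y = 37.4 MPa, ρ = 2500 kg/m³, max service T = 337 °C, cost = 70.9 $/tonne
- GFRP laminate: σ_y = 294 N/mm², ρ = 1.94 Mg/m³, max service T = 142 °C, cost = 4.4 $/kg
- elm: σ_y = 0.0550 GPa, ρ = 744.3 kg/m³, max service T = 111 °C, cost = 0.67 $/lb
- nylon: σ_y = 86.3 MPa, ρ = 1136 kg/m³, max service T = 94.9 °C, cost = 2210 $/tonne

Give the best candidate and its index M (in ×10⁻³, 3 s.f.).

Screen on constraints: max service T ≥ 103 °C; cost ≤ 17 $/kg. Survivors: concrete, GFRP laminate, elm.
Normalizing units and computing the index:
  concrete: σ_y = 37.40 MPa, ρ = 2500 kg/m³
  GFRP laminate: σ_y = 294.0 MPa, ρ = 1940 kg/m³
  elm: σ_y = 55.00 MPa, ρ = 744.3 kg/m³
  elm: M = 9.96×10⁻³
  GFRP laminate: M = 8.84×10⁻³
  concrete: M = 2.45×10⁻³
The maximum is for elm.

elm, M = 9.96×10⁻³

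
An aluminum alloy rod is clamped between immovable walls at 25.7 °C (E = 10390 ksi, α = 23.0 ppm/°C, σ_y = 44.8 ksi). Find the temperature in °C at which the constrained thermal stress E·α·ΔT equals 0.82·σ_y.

E = 10390 ksi = 71.64 GPa.
σ_y = 44.8 ksi = 308.9 MPa.
E·α·ΔT = 253.3 MPa ⇒ ΔT = 253.3 / (71.64×10³ × 23.0×10⁻⁶) = 153.7 K.
T = 25.7 + 153.7 = 179.4 °C.

179 °C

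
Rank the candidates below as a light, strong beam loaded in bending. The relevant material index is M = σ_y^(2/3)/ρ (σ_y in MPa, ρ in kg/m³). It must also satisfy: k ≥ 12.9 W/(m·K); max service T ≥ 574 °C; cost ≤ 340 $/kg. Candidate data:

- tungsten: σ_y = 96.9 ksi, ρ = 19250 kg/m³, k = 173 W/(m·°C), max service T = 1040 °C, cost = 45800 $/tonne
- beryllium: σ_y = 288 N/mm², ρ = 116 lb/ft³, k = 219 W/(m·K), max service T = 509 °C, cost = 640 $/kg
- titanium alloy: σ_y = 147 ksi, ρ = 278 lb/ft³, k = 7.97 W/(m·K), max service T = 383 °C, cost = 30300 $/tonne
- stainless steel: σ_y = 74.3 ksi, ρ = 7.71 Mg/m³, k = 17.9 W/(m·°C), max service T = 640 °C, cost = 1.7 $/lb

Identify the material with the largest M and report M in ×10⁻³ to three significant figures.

stainless steel, M = 8.30×10⁻³

Screen on constraints: k ≥ 12.9 W/(m·K); max service T ≥ 574 °C; cost ≤ 340 $/kg. Survivors: tungsten, stainless steel.
Convert each candidate to consistent units, then evaluate M:
  tungsten: σ_y = 668.1 MPa, ρ = 19250 kg/m³
  stainless steel: σ_y = 512.3 MPa, ρ = 7710 kg/m³
  stainless steel: M = 8.30×10⁻³
  tungsten: M = 3.97×10⁻³
Stainless steel has the largest M.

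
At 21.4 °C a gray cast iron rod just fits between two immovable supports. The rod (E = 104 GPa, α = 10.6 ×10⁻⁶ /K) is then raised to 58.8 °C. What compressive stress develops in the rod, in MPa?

ΔT = 37.40 K. Constrained thermal stress σ = E·α·ΔT = 104.0×10³ MPa × 10.6×10⁻⁶ × 37.40 = 41.2 MPa (compressive).

41.2 MPa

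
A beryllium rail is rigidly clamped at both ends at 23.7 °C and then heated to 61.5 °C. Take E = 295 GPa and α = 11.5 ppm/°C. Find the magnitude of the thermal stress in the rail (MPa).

ΔT = 37.80 K. Constrained thermal stress σ = E·α·ΔT = 295.0×10³ MPa × 11.5×10⁻⁶ × 37.80 = 128 MPa (compressive).

128 MPa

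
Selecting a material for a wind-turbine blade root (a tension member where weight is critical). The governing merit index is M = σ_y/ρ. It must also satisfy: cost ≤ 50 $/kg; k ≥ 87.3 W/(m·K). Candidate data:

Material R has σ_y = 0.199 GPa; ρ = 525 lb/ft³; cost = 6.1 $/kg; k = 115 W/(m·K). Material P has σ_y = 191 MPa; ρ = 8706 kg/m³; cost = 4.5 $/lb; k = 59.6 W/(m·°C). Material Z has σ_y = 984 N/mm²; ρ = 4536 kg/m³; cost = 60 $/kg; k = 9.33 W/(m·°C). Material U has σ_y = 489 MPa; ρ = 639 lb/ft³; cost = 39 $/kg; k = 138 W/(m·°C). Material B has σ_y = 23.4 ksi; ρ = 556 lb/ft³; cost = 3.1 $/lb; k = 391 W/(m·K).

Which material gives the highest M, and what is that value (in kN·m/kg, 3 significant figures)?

material U, M = 47.8 kN·m/kg

Screen on constraints: cost ≤ 50 $/kg; k ≥ 87.3 W/(m·K). Survivors: material R, material U, material B.
Putting every candidate on a common basis:
  material R: σ_y = 199.0 MPa, ρ = 8410 kg/m³
  material U: σ_y = 489.0 MPa, ρ = 10240 kg/m³
  material B: σ_y = 161.3 MPa, ρ = 8906 kg/m³
  material U: M = 47.8 kN·m/kg
  material R: M = 23.7 kN·m/kg
  material B: M = 18.1 kN·m/kg
The maximum is for material U.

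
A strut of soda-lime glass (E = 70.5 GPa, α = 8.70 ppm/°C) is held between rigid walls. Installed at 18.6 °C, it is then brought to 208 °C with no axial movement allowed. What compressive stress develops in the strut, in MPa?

116 MPa

ΔT = 189.4 K. Constrained thermal stress σ = E·α·ΔT = 70.50×10³ MPa × 8.70×10⁻⁶ × 189.4 = 116 MPa (compressive).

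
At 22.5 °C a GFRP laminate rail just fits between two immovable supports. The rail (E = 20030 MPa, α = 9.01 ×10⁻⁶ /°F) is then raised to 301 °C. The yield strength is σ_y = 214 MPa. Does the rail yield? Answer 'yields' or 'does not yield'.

E = 20030 MPa = 20.03 GPa.
α = 9.01×10⁻⁶/°F × 9/5 = 16.2×10⁻⁶/K.
ΔT = 278.5 K. Constrained thermal stress σ = E·α·ΔT = 20.03×10³ MPa × 16.2×10⁻⁶ × 278.5 = 90.5 MPa (compressive).
Compare to σ_y = 214 MPa: σ < σ_y, so it does not yield.

does not yield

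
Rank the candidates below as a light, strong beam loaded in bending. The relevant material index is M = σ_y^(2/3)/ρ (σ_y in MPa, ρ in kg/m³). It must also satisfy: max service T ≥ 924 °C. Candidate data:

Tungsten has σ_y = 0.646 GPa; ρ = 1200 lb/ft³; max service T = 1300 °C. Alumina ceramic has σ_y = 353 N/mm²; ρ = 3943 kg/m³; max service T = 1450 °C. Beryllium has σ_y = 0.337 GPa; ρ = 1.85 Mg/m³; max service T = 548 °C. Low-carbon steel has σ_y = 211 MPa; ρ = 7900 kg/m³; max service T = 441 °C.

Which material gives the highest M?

Screen on constraints: max service T ≥ 924 °C. Survivors: tungsten, alumina ceramic.
Putting every candidate on a common basis:
  tungsten: σ_y = 646.0 MPa, ρ = 19220 kg/m³
  alumina ceramic: σ_y = 353.0 MPa, ρ = 3943 kg/m³
  alumina ceramic: M = 12.7×10⁻³
  tungsten: M = 3.89×10⁻³
The maximum is for alumina ceramic.

alumina ceramic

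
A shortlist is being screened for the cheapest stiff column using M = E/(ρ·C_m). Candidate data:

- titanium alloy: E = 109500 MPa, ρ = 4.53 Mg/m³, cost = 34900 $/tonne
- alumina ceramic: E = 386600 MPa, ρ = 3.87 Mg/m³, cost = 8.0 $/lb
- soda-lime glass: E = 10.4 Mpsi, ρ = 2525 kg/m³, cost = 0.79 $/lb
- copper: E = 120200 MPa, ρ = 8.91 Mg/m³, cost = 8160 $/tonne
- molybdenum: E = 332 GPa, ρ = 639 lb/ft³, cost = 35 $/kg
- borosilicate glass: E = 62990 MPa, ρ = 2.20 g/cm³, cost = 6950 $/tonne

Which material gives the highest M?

soda-lime glass

Convert each candidate to consistent units, then evaluate M:
  titanium alloy: E = 109.5 GPa, ρ = 4530 kg/m³, cost = 34.90 $/kg
  alumina ceramic: E = 386.6 GPa, ρ = 3870 kg/m³, cost = 17.64 $/kg
  soda-lime glass: E = 71.71 GPa, ρ = 2525 kg/m³, cost = 1.742 $/kg
  copper: E = 120.2 GPa, ρ = 8910 kg/m³, cost = 8.160 $/kg
  molybdenum: E = 332.0 GPa, ρ = 10240 kg/m³, cost = 35.00 $/kg
  borosilicate glass: E = 62.99 GPa, ρ = 2200 kg/m³, cost = 6.950 $/kg
  soda-lime glass: M = 16.3 MN·m per $
  alumina ceramic: M = 5.66 MN·m per $
  borosilicate glass: M = 4.12 MN·m per $
  copper: M = 1.65 MN·m per $
  molybdenum: M = 0.927 MN·m per $
  titanium alloy: M = 0.693 MN·m per $
Soda-lime glass ranks first.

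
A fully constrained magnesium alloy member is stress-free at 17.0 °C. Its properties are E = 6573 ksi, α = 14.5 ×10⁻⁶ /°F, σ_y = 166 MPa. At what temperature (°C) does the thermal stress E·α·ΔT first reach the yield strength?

157 °C

E = 6573 ksi = 45.32 GPa.
α = 14.5×10⁻⁶/°F × 9/5 = 26.1×10⁻⁶/K.
E·α·ΔT = 166.0 MPa ⇒ ΔT = 166.0 / (45.32×10³ × 26.1×10⁻⁶) = 140.3 K.
T = 17.0 + 140.3 = 157.3 °C.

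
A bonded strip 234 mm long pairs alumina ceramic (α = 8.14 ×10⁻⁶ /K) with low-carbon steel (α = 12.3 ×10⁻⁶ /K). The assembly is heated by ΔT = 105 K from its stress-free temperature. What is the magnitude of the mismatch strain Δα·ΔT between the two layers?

4.37×10⁻⁴

Δα = |8.14 − 12.3|×10⁻⁶/K = 4.16×10⁻⁶/K.
Mismatch strain = Δα·ΔT = 4.16×10⁻⁶ × 105.0 = 4.37×10⁻⁴.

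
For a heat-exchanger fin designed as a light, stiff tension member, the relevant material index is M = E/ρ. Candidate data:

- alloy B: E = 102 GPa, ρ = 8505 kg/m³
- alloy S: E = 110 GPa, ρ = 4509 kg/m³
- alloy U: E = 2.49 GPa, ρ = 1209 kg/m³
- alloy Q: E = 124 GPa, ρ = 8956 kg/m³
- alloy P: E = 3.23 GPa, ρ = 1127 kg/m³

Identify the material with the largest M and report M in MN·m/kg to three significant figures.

Per-candidate index values:
  alloy S: M = 24.4 MN·m/kg
  alloy Q: M = 13.8 MN·m/kg
  alloy B: M = 12.0 MN·m/kg
  alloy P: M = 2.87 MN·m/kg
  alloy U: M = 2.06 MN·m/kg
Highest index: alloy S.

alloy S, M = 24.4 MN·m/kg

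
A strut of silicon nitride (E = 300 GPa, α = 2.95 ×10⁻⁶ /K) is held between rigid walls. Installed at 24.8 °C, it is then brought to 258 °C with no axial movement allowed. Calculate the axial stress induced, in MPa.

206 MPa

ΔT = 233.2 K. Constrained thermal stress σ = E·α·ΔT = 300.0×10³ MPa × 2.95×10⁻⁶ × 233.2 = 206 MPa (compressive).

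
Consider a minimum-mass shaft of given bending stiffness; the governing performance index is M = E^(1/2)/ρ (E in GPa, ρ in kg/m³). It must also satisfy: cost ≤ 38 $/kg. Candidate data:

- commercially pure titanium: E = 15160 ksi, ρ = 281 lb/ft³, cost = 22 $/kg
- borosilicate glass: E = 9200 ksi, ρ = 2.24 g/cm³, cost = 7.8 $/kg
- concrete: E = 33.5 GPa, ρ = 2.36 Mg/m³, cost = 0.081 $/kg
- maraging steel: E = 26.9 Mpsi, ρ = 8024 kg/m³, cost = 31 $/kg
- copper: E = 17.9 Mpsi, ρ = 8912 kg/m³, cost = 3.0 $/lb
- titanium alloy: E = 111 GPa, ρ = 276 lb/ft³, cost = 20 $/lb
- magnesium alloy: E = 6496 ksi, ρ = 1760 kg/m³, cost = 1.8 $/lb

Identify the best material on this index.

magnesium alloy

Screen on constraints: cost ≤ 38 $/kg. Survivors: commercially pure titanium, borosilicate glass, concrete, maraging steel, copper, magnesium alloy.
After converting to SI:
  commercially pure titanium: E = 104.5 GPa, ρ = 4501 kg/m³
  borosilicate glass: E = 63.43 GPa, ρ = 2240 kg/m³
  concrete: E = 33.50 GPa, ρ = 2360 kg/m³
  maraging steel: E = 185.5 GPa, ρ = 8024 kg/m³
  copper: E = 123.4 GPa, ρ = 8912 kg/m³
  magnesium alloy: E = 44.79 GPa, ρ = 1760 kg/m³
  magnesium alloy: M = 3.80×10⁻³
  borosilicate glass: M = 3.56×10⁻³
  concrete: M = 2.45×10⁻³
  commercially pure titanium: M = 2.27×10⁻³
  maraging steel: M = 1.70×10⁻³
  copper: M = 1.25×10⁻³
Highest index: magnesium alloy.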